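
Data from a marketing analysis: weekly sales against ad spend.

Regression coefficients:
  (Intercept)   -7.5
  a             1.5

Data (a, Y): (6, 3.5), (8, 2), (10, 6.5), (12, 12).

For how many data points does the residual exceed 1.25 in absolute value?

a=6: Ŷ = -7.5 + 1.5·6 = 1.5; e = 3.5 − 1.5 = 2
a=8: Ŷ = -7.5 + 1.5·8 = 4.5; e = 2 − 4.5 = -2.5
a=10: Ŷ = -7.5 + 1.5·10 = 7.5; e = 6.5 − 7.5 = -1
a=12: Ŷ = -7.5 + 1.5·12 = 10.5; e = 12 − 10.5 = 1.5
|e| > 1.25: a=6 (|e|=2), a=8 (|e|=2.5), a=12 (|e|=1.5) → 3

3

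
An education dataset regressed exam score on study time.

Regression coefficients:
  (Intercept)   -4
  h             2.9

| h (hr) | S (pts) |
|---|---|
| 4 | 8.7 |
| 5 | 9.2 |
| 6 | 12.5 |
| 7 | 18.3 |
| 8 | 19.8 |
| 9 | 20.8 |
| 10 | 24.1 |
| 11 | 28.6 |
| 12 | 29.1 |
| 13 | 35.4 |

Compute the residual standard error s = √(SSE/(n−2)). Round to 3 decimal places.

s = 1.451

h=4: Ŝ = -4 + 2.9·4 = 7.6; e = 8.7 − 7.6 = 1.1
h=5: Ŝ = -4 + 2.9·5 = 10.5; e = 9.2 − 10.5 = -1.3
h=6: Ŝ = -4 + 2.9·6 = 13.4; e = 12.5 − 13.4 = -0.9
h=7: Ŝ = -4 + 2.9·7 = 16.3; e = 18.3 − 16.3 = 2
h=8: Ŝ = -4 + 2.9·8 = 19.2; e = 19.8 − 19.2 = 0.6
h=9: Ŝ = -4 + 2.9·9 = 22.1; e = 20.8 − 22.1 = -1.3
h=10: Ŝ = -4 + 2.9·10 = 25; e = 24.1 − 25 = -0.9
h=11: Ŝ = -4 + 2.9·11 = 27.9; e = 28.6 − 27.9 = 0.7
h=12: Ŝ = -4 + 2.9·12 = 30.8; e = 29.1 − 30.8 = -1.7
h=13: Ŝ = -4 + 2.9·13 = 33.7; e = 35.4 − 33.7 = 1.7
SSE = 1.21 + 1.69 + 0.81 + 4 + 0.36 + 1.69 + 0.81 + 0.49 + 2.89 + 2.89 = 16.84
s = √(16.84/8) = √2.105 ≈ 1.451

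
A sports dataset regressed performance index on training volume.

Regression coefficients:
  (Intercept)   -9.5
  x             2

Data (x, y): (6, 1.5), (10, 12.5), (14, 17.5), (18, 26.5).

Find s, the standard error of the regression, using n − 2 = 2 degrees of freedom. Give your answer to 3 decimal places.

x=6: ŷ = -9.5 + 2·6 = 2.5; r = 1.5 − 2.5 = -1
x=10: ŷ = -9.5 + 2·10 = 10.5; r = 12.5 − 10.5 = 2
x=14: ŷ = -9.5 + 2·14 = 18.5; r = 17.5 − 18.5 = -1
x=18: ŷ = -9.5 + 2·18 = 26.5; r = 26.5 − 26.5 = 0
SSE = 1 + 4 + 1 + 0 = 6
s = √(6/2) = √3 ≈ 1.732

s = 1.732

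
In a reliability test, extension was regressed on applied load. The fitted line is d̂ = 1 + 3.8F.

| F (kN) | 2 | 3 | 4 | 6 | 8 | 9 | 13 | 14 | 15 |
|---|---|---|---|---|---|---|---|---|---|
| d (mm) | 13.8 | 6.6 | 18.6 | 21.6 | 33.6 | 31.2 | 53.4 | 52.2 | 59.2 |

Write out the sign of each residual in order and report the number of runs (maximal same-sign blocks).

9 runs

F=2: d̂ = 1 + 3.8·2 = 8.6; r = 13.8 − 8.6 = 5.2
F=3: d̂ = 1 + 3.8·3 = 12.4; r = 6.6 − 12.4 = -5.8
F=4: d̂ = 1 + 3.8·4 = 16.2; r = 18.6 − 16.2 = 2.4
F=6: d̂ = 1 + 3.8·6 = 23.8; r = 21.6 − 23.8 = -2.2
F=8: d̂ = 1 + 3.8·8 = 31.4; r = 33.6 − 31.4 = 2.2
F=9: d̂ = 1 + 3.8·9 = 35.2; r = 31.2 − 35.2 = -4
F=13: d̂ = 1 + 3.8·13 = 50.4; r = 53.4 − 50.4 = 3
F=14: d̂ = 1 + 3.8·14 = 54.2; r = 52.2 − 54.2 = -2
F=15: d̂ = 1 + 3.8·15 = 58; r = 59.2 − 58 = 1.2
Signs: + − + − + − + − +
Runs: +×1, −×1, +×1, −×1, +×1, −×1, +×1, −×1, +×1 → 9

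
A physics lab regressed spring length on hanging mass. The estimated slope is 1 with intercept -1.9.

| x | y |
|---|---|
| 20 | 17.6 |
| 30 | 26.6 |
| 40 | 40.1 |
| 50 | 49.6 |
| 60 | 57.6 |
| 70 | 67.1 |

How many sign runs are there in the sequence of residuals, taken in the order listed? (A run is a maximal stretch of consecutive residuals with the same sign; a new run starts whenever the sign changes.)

3 runs

x=20: ŷ = -1.9 + 20 = 18.1; e = 17.6 − 18.1 = -0.5
x=30: ŷ = -1.9 + 30 = 28.1; e = 26.6 − 28.1 = -1.5
x=40: ŷ = -1.9 + 40 = 38.1; e = 40.1 − 38.1 = 2
x=50: ŷ = -1.9 + 50 = 48.1; e = 49.6 − 48.1 = 1.5
x=60: ŷ = -1.9 + 60 = 58.1; e = 57.6 − 58.1 = -0.5
x=70: ŷ = -1.9 + 70 = 68.1; e = 67.1 − 68.1 = -1
Signs: − − + + − −
Runs: −×2, +×2, −×2 → 3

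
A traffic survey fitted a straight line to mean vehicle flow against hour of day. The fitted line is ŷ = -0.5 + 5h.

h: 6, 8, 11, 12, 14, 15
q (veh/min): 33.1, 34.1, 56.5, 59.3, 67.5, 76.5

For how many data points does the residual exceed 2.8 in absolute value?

h=6: ŷ = -0.5 + 5·6 = 29.5; r = 33.1 − 29.5 = 3.6
h=8: ŷ = -0.5 + 5·8 = 39.5; r = 34.1 − 39.5 = -5.4
h=11: ŷ = -0.5 + 5·11 = 54.5; r = 56.5 − 54.5 = 2
h=12: ŷ = -0.5 + 5·12 = 59.5; r = 59.3 − 59.5 = -0.2
h=14: ŷ = -0.5 + 5·14 = 69.5; r = 67.5 − 69.5 = -2
h=15: ŷ = -0.5 + 5·15 = 74.5; r = 76.5 − 74.5 = 2
|r| > 2.8: h=6 (|r|=3.6), h=8 (|r|=5.4) → 2

2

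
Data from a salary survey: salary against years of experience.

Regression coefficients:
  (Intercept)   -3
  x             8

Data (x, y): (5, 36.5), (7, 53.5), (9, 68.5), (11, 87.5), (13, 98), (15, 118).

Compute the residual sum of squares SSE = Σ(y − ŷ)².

x=5: ŷ = -3 + 8·5 = 37; r = 36.5 − 37 = -0.5
x=7: ŷ = -3 + 8·7 = 53; r = 53.5 − 53 = 0.5
x=9: ŷ = -3 + 8·9 = 69; r = 68.5 − 69 = -0.5
x=11: ŷ = -3 + 8·11 = 85; r = 87.5 − 85 = 2.5
x=13: ŷ = -3 + 8·13 = 101; r = 98 − 101 = -3
x=15: ŷ = -3 + 8·15 = 117; r = 118 − 117 = 1
SSE = 0.25 + 0.25 + 0.25 + 6.25 + 9 + 1 = 17

SSE = 17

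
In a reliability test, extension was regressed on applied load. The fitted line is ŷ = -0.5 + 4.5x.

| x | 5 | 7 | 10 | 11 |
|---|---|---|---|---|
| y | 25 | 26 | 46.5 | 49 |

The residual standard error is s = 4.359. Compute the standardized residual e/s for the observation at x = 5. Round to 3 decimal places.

0.688

ŷ = -0.5 + 4.5·5 = 22
e = 25 − 22 = 3
e/s = 3 / 4.359 = 0.688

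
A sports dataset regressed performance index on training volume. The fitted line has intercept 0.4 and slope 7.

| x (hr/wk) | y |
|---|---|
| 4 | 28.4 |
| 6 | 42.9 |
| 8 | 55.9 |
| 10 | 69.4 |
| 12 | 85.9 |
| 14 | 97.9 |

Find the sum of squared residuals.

x=4: ŷ = 0.4 + 7·4 = 28.4; e = 28.4 − 28.4 = 0
x=6: ŷ = 0.4 + 7·6 = 42.4; e = 42.9 − 42.4 = 0.5
x=8: ŷ = 0.4 + 7·8 = 56.4; e = 55.9 − 56.4 = -0.5
x=10: ŷ = 0.4 + 7·10 = 70.4; e = 69.4 − 70.4 = -1
x=12: ŷ = 0.4 + 7·12 = 84.4; e = 85.9 − 84.4 = 1.5
x=14: ŷ = 0.4 + 7·14 = 98.4; e = 97.9 − 98.4 = -0.5
SSE = 0 + 0.25 + 0.25 + 1 + 2.25 + 0.25 = 4

SSE = 4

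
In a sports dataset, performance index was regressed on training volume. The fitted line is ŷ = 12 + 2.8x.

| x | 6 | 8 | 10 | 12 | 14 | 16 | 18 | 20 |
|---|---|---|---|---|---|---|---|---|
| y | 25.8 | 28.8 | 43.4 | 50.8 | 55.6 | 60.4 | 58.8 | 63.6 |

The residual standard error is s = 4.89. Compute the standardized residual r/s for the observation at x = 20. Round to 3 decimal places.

-0.900

ŷ = 12 + 2.8·20 = 68
r = 63.6 − 68 = -4.4
r/s = -4.4 / 4.89 = -0.900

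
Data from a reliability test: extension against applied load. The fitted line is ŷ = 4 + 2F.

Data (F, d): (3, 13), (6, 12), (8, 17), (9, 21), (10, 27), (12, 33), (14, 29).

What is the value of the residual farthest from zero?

F=3: ŷ = 4 + 2·3 = 10; r = 13 − 10 = 3
F=6: ŷ = 4 + 2·6 = 16; r = 12 − 16 = -4
F=8: ŷ = 4 + 2·8 = 20; r = 17 − 20 = -3
F=9: ŷ = 4 + 2·9 = 22; r = 21 − 22 = -1
F=10: ŷ = 4 + 2·10 = 24; r = 27 − 24 = 3
F=12: ŷ = 4 + 2·12 = 28; r = 33 − 28 = 5
F=14: ŷ = 4 + 2·14 = 32; r = 29 − 32 = -3
Largest |r| is 5 at F = 12, residual 5.

r = 5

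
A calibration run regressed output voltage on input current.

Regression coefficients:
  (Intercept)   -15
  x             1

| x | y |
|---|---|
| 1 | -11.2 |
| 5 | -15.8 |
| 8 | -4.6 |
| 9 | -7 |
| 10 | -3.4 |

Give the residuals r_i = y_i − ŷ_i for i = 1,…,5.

2.8, -5.8, 2.4, -1, 1.6

x=1: ŷ = -15 + 1 = -14; r = -11.2 − (-14) = 2.8
x=5: ŷ = -15 + 5 = -10; r = -15.8 − (-10) = -5.8
x=8: ŷ = -15 + 8 = -7; r = -4.6 − (-7) = 2.4
x=9: ŷ = -15 + 9 = -6; r = -7 − (-6) = -1
x=10: ŷ = -15 + 10 = -5; r = -3.4 − (-5) = 1.6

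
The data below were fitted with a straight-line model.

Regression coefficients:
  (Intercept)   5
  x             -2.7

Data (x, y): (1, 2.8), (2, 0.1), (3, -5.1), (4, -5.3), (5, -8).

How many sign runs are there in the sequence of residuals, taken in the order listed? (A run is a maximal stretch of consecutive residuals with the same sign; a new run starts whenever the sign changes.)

x=1: ŷ = 5 − 2.7·1 = 2.3; r = 2.8 − 2.3 = 0.5
x=2: ŷ = 5 − 2.7·2 = -0.4; r = 0.1 − (-0.4) = 0.5
x=3: ŷ = 5 − 2.7·3 = -3.1; r = -5.1 − (-3.1) = -2
x=4: ŷ = 5 − 2.7·4 = -5.8; r = -5.3 − (-5.8) = 0.5
x=5: ŷ = 5 − 2.7·5 = -8.5; r = -8 − (-8.5) = 0.5
Signs: + + − + +
Runs: +×2, −×1, +×2 → 3

3 runs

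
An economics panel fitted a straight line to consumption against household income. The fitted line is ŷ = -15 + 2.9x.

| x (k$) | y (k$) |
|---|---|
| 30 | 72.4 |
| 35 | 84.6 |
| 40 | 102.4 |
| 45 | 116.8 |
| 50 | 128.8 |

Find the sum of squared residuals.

SSE = 8.86

x=30: ŷ = -15 + 2.9·30 = 72; e = 72.4 − 72 = 0.4
x=35: ŷ = -15 + 2.9·35 = 86.5; e = 84.6 − 86.5 = -1.9
x=40: ŷ = -15 + 2.9·40 = 101; e = 102.4 − 101 = 1.4
x=45: ŷ = -15 + 2.9·45 = 115.5; e = 116.8 − 115.5 = 1.3
x=50: ŷ = -15 + 2.9·50 = 130; e = 128.8 − 130 = -1.2
SSE = 0.16 + 3.61 + 1.96 + 1.69 + 1.44 = 8.86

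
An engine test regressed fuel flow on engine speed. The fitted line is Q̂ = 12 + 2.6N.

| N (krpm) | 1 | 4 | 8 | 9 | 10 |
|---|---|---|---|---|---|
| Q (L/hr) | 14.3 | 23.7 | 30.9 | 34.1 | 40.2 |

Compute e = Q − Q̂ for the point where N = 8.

Q̂ = 12 + 2.6·8 = 32.8
e = 30.9 − 32.8 = -1.9

e = -1.9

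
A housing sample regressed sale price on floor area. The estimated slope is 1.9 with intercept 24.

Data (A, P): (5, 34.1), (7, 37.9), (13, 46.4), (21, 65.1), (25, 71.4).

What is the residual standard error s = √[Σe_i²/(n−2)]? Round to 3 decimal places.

s = 1.577

A=5: ŷ = 24 + 1.9·5 = 33.5; e = 34.1 − 33.5 = 0.6
A=7: ŷ = 24 + 1.9·7 = 37.3; e = 37.9 − 37.3 = 0.6
A=13: ŷ = 24 + 1.9·13 = 48.7; e = 46.4 − 48.7 = -2.3
A=21: ŷ = 24 + 1.9·21 = 63.9; e = 65.1 − 63.9 = 1.2
A=25: ŷ = 24 + 1.9·25 = 71.5; e = 71.4 − 71.5 = -0.1
SSE = 0.36 + 0.36 + 5.29 + 1.44 + 0.01 = 7.46
s = √(7.46/3) = √2.48667 ≈ 1.577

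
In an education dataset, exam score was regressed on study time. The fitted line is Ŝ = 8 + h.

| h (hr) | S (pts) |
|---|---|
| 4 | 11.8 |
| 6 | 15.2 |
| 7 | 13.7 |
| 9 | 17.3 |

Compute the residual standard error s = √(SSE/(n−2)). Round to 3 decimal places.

h=4: Ŝ = 8 + 4 = 12; e = 11.8 − 12 = -0.2
h=6: Ŝ = 8 + 6 = 14; e = 15.2 − 14 = 1.2
h=7: Ŝ = 8 + 7 = 15; e = 13.7 − 15 = -1.3
h=9: Ŝ = 8 + 9 = 17; e = 17.3 − 17 = 0.3
SSE = 0.04 + 1.44 + 1.69 + 0.09 = 3.26
s = √(3.26/2) = √1.63 ≈ 1.277

s = 1.277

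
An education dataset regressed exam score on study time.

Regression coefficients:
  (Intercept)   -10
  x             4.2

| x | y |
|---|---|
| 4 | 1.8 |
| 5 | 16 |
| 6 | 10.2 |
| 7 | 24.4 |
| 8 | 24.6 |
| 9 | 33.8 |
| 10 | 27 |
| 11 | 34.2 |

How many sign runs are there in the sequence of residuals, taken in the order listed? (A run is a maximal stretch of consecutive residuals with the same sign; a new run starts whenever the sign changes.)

x=4: ŷ = -10 + 4.2·4 = 6.8; e = 1.8 − 6.8 = -5
x=5: ŷ = -10 + 4.2·5 = 11; e = 16 − 11 = 5
x=6: ŷ = -10 + 4.2·6 = 15.2; e = 10.2 − 15.2 = -5
x=7: ŷ = -10 + 4.2·7 = 19.4; e = 24.4 − 19.4 = 5
x=8: ŷ = -10 + 4.2·8 = 23.6; e = 24.6 − 23.6 = 1
x=9: ŷ = -10 + 4.2·9 = 27.8; e = 33.8 − 27.8 = 6
x=10: ŷ = -10 + 4.2·10 = 32; e = 27 − 32 = -5
x=11: ŷ = -10 + 4.2·11 = 36.2; e = 34.2 − 36.2 = -2
Signs: − + − + + + − −
Runs: −×1, +×1, −×1, +×3, −×2 → 5

5 runs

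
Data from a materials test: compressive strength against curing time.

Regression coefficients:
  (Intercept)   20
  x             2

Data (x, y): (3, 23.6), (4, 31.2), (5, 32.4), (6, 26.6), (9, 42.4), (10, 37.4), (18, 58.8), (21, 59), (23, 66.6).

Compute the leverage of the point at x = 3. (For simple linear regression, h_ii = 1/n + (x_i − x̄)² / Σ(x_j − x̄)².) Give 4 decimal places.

h = 0.2467

x̄ = (3 + 4 + 5 + 6 + 9 + 10 + 18 + 21 + 23)/9 = 11
Σ(x − x̄)² = 64 + 49 + 36 + 25 + 4 + 1 + 49 + 100 + 144 = 472
h = 1/9 + (-8)²/472 = 0.111111 + 0.135593 = 0.2467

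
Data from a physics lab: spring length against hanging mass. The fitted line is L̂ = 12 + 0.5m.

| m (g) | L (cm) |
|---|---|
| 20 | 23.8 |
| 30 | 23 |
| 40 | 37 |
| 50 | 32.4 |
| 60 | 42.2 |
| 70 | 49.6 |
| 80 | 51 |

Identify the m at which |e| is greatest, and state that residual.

m=20: L̂ = 12 + 0.5·20 = 22; e = 23.8 − 22 = 1.8
m=30: L̂ = 12 + 0.5·30 = 27; e = 23 − 27 = -4
m=40: L̂ = 12 + 0.5·40 = 32; e = 37 − 32 = 5
m=50: L̂ = 12 + 0.5·50 = 37; e = 32.4 − 37 = -4.6
m=60: L̂ = 12 + 0.5·60 = 42; e = 42.2 − 42 = 0.2
m=70: L̂ = 12 + 0.5·70 = 47; e = 49.6 − 47 = 2.6
m=80: L̂ = 12 + 0.5·80 = 52; e = 51 − 52 = -1
Largest |e| is 5 at m = 40, residual 5.

m = 40, e = 5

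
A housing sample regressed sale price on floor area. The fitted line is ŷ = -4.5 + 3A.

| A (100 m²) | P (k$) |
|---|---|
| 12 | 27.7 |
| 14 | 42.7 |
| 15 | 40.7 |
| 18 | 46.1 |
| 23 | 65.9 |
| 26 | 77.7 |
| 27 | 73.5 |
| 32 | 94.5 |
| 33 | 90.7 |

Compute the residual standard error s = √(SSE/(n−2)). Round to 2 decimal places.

A=12: ŷ = -4.5 + 3·12 = 31.5; e = 27.7 − 31.5 = -3.8
A=14: ŷ = -4.5 + 3·14 = 37.5; e = 42.7 − 37.5 = 5.2
A=15: ŷ = -4.5 + 3·15 = 40.5; e = 40.7 − 40.5 = 0.2
A=18: ŷ = -4.5 + 3·18 = 49.5; e = 46.1 − 49.5 = -3.4
A=23: ŷ = -4.5 + 3·23 = 64.5; e = 65.9 − 64.5 = 1.4
A=26: ŷ = -4.5 + 3·26 = 73.5; e = 77.7 − 73.5 = 4.2
A=27: ŷ = -4.5 + 3·27 = 76.5; e = 73.5 − 76.5 = -3
A=32: ŷ = -4.5 + 3·32 = 91.5; e = 94.5 − 91.5 = 3
A=33: ŷ = -4.5 + 3·33 = 94.5; e = 90.7 − 94.5 = -3.8
SSE = 14.44 + 27.04 + 0.04 + 11.56 + 1.96 + 17.64 + 9 + 9 + 14.44 = 105.12
s = √(105.12/7) = √15.0171 ≈ 3.88

s = 3.88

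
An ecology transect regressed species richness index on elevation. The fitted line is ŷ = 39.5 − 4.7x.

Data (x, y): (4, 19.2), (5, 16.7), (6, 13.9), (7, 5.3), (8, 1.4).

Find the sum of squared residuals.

x=4: ŷ = 39.5 − 4.7·4 = 20.7; e = 19.2 − 20.7 = -1.5
x=5: ŷ = 39.5 − 4.7·5 = 16; e = 16.7 − 16 = 0.7
x=6: ŷ = 39.5 − 4.7·6 = 11.3; e = 13.9 − 11.3 = 2.6
x=7: ŷ = 39.5 − 4.7·7 = 6.6; e = 5.3 − 6.6 = -1.3
x=8: ŷ = 39.5 − 4.7·8 = 1.9; e = 1.4 − 1.9 = -0.5
SSE = 2.25 + 0.49 + 6.76 + 1.69 + 0.25 = 11.44

SSE = 11.44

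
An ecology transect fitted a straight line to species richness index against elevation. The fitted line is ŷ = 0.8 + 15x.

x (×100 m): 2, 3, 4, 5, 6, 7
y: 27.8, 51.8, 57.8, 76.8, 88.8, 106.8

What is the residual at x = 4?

ŷ = 0.8 + 15·4 = 60.8
r = 57.8 − 60.8 = -3

r = -3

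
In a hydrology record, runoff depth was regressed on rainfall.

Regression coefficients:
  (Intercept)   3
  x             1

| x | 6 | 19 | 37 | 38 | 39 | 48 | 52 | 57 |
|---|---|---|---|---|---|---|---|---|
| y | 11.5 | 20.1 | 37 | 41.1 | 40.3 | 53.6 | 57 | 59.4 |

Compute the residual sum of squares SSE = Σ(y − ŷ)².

x=6: ŷ = 3 + 6 = 9; r = 11.5 − 9 = 2.5
x=19: ŷ = 3 + 19 = 22; r = 20.1 − 22 = -1.9
x=37: ŷ = 3 + 37 = 40; r = 37 − 40 = -3
x=38: ŷ = 3 + 38 = 41; r = 41.1 − 41 = 0.1
x=39: ŷ = 3 + 39 = 42; r = 40.3 − 42 = -1.7
x=48: ŷ = 3 + 48 = 51; r = 53.6 − 51 = 2.6
x=52: ŷ = 3 + 52 = 55; r = 57 − 55 = 2
x=57: ŷ = 3 + 57 = 60; r = 59.4 − 60 = -0.6
SSE = 6.25 + 3.61 + 9 + 0.01 + 2.89 + 6.76 + 4 + 0.36 = 32.88

SSE = 32.88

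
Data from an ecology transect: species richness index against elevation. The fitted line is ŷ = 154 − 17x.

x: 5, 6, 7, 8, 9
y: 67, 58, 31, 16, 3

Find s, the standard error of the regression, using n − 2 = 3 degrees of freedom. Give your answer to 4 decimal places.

x=5: ŷ = 154 − 17·5 = 69; r = 67 − 69 = -2
x=6: ŷ = 154 − 17·6 = 52; r = 58 − 52 = 6
x=7: ŷ = 154 − 17·7 = 35; r = 31 − 35 = -4
x=8: ŷ = 154 − 17·8 = 18; r = 16 − 18 = -2
x=9: ŷ = 154 − 17·9 = 1; r = 3 − 1 = 2
SSE = 4 + 36 + 16 + 4 + 4 = 64
s = √(64/3) = √21.3333 ≈ 4.6188

s = 4.6188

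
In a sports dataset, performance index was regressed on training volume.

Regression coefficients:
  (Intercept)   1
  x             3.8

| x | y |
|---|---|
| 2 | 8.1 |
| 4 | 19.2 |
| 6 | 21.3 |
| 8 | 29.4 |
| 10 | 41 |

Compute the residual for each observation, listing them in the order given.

-0.5, 3, -2.5, -2, 2

x=2: ŷ = 1 + 3.8·2 = 8.6; e = 8.1 − 8.6 = -0.5
x=4: ŷ = 1 + 3.8·4 = 16.2; e = 19.2 − 16.2 = 3
x=6: ŷ = 1 + 3.8·6 = 23.8; e = 21.3 − 23.8 = -2.5
x=8: ŷ = 1 + 3.8·8 = 31.4; e = 29.4 − 31.4 = -2
x=10: ŷ = 1 + 3.8·10 = 39; e = 41 − 39 = 2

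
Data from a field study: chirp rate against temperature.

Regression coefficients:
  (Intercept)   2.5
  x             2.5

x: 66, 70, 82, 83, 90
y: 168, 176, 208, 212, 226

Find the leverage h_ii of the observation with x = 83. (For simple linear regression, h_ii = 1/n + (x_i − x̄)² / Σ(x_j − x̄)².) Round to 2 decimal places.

h = 0.26

x̄ = (66 + 70 + 82 + 83 + 90)/5 = 78.2
Σ(x − x̄)² = 148.84 + 67.24 + 14.44 + 23.04 + 139.24 = 392.8
h = 1/5 + (4.8)²/392.8 = 0.2 + 0.0586558 = 0.26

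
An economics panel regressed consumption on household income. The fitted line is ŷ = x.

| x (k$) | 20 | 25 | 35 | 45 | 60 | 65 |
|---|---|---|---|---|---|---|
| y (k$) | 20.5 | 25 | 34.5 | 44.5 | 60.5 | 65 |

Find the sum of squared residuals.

x=20: ŷ = 20 = 20; e = 20.5 − 20 = 0.5
x=25: ŷ = 25 = 25; e = 25 − 25 = 0
x=35: ŷ = 35 = 35; e = 34.5 − 35 = -0.5
x=45: ŷ = 45 = 45; e = 44.5 − 45 = -0.5
x=60: ŷ = 60 = 60; e = 60.5 − 60 = 0.5
x=65: ŷ = 65 = 65; e = 65 − 65 = 0
SSE = 0.25 + 0 + 0.25 + 0.25 + 0.25 + 0 = 1

SSE = 1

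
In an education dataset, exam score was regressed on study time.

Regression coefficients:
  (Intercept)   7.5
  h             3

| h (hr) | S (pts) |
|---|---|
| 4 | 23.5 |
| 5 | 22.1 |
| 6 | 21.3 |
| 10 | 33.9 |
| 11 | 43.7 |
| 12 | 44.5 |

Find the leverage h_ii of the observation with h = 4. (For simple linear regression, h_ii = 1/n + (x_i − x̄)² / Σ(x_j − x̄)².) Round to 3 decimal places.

h̄ = (4 + 5 + 6 + 10 + 11 + 12)/6 = 8
Σ(h − h̄)² = 16 + 9 + 4 + 4 + 9 + 16 = 58
h = 1/6 + (-4)²/58 = 0.166667 + 0.275862 = 0.443

h = 0.443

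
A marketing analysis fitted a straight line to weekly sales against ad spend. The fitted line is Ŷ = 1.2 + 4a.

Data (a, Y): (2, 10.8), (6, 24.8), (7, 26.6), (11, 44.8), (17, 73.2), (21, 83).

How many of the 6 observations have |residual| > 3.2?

1

a=2: Ŷ = 1.2 + 4·2 = 9.2; e = 10.8 − 9.2 = 1.6
a=6: Ŷ = 1.2 + 4·6 = 25.2; e = 24.8 − 25.2 = -0.4
a=7: Ŷ = 1.2 + 4·7 = 29.2; e = 26.6 − 29.2 = -2.6
a=11: Ŷ = 1.2 + 4·11 = 45.2; e = 44.8 − 45.2 = -0.4
a=17: Ŷ = 1.2 + 4·17 = 69.2; e = 73.2 − 69.2 = 4
a=21: Ŷ = 1.2 + 4·21 = 85.2; e = 83 − 85.2 = -2.2
|e| > 3.2: a=17 (|e|=4) → 1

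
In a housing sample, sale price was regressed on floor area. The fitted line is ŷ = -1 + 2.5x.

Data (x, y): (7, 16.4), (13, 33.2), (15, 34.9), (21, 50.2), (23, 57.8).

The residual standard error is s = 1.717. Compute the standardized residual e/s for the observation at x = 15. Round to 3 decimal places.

-0.932

ŷ = -1 + 2.5·15 = 36.5
e = 34.9 − 36.5 = -1.6
e/s = -1.6 / 1.717 = -0.932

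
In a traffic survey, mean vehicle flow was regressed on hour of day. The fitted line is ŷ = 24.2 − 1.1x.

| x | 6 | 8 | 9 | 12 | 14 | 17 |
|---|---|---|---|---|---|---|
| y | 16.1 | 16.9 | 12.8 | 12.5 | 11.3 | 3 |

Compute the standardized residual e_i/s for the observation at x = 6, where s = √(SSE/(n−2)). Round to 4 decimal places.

x=6: ŷ = 24.2 − 1.1·6 = 17.6; e = 16.1 − 17.6 = -1.5
x=8: ŷ = 24.2 − 1.1·8 = 15.4; e = 16.9 − 15.4 = 1.5
x=9: ŷ = 24.2 − 1.1·9 = 14.3; e = 12.8 − 14.3 = -1.5
x=12: ŷ = 24.2 − 1.1·12 = 11; e = 12.5 − 11 = 1.5
x=14: ŷ = 24.2 − 1.1·14 = 8.8; e = 11.3 − 8.8 = 2.5
x=17: ŷ = 24.2 − 1.1·17 = 5.5; e = 3 − 5.5 = -2.5
SSE = 2.25 + 2.25 + 2.25 + 2.25 + 6.25 + 6.25 = 21.5
s = √(21.5/4) = 2.3184
e/s = -1.5 / 2.3184 = -0.6470

-0.6470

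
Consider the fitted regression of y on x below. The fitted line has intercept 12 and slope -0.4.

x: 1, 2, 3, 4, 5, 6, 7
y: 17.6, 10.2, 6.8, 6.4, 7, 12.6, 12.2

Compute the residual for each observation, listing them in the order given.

6, -1, -4, -4, -3, 3, 3

x=1: ŷ = 12 − 0.4·1 = 11.6; r = 17.6 − 11.6 = 6
x=2: ŷ = 12 − 0.4·2 = 11.2; r = 10.2 − 11.2 = -1
x=3: ŷ = 12 − 0.4·3 = 10.8; r = 6.8 − 10.8 = -4
x=4: ŷ = 12 − 0.4·4 = 10.4; r = 6.4 − 10.4 = -4
x=5: ŷ = 12 − 0.4·5 = 10; r = 7 − 10 = -3
x=6: ŷ = 12 − 0.4·6 = 9.6; r = 12.6 − 9.6 = 3
x=7: ŷ = 12 − 0.4·7 = 9.2; r = 12.2 − 9.2 = 3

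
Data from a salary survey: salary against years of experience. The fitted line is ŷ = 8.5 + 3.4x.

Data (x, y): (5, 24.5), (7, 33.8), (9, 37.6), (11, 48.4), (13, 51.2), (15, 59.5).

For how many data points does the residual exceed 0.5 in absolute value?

x=5: ŷ = 8.5 + 3.4·5 = 25.5; e = 24.5 − 25.5 = -1
x=7: ŷ = 8.5 + 3.4·7 = 32.3; e = 33.8 − 32.3 = 1.5
x=9: ŷ = 8.5 + 3.4·9 = 39.1; e = 37.6 − 39.1 = -1.5
x=11: ŷ = 8.5 + 3.4·11 = 45.9; e = 48.4 − 45.9 = 2.5
x=13: ŷ = 8.5 + 3.4·13 = 52.7; e = 51.2 − 52.7 = -1.5
x=15: ŷ = 8.5 + 3.4·15 = 59.5; e = 59.5 − 59.5 = 0
|e| > 0.5: x=5 (|e|=1), x=7 (|e|=1.5), x=9 (|e|=1.5), x=11 (|e|=2.5), x=13 (|e|=1.5) → 5

5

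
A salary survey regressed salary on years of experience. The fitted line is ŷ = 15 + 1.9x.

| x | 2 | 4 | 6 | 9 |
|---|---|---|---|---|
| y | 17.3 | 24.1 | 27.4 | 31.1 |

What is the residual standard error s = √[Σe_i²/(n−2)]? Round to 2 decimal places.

x=2: ŷ = 15 + 1.9·2 = 18.8; e = 17.3 − 18.8 = -1.5
x=4: ŷ = 15 + 1.9·4 = 22.6; e = 24.1 − 22.6 = 1.5
x=6: ŷ = 15 + 1.9·6 = 26.4; e = 27.4 − 26.4 = 1
x=9: ŷ = 15 + 1.9·9 = 32.1; e = 31.1 − 32.1 = -1
SSE = 2.25 + 2.25 + 1 + 1 = 6.5
s = √(6.5/2) = √3.25 ≈ 1.80

s = 1.80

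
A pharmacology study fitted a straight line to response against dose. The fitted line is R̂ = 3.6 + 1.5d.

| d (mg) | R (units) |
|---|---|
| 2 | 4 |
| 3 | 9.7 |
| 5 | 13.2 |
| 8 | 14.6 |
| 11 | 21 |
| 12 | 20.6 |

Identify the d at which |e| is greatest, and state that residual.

d = 2, e = -2.6

d=2: R̂ = 3.6 + 1.5·2 = 6.6; e = 4 − 6.6 = -2.6
d=3: R̂ = 3.6 + 1.5·3 = 8.1; e = 9.7 − 8.1 = 1.6
d=5: R̂ = 3.6 + 1.5·5 = 11.1; e = 13.2 − 11.1 = 2.1
d=8: R̂ = 3.6 + 1.5·8 = 15.6; e = 14.6 − 15.6 = -1
d=11: R̂ = 3.6 + 1.5·11 = 20.1; e = 21 − 20.1 = 0.9
d=12: R̂ = 3.6 + 1.5·12 = 21.6; e = 20.6 − 21.6 = -1
Largest |e| is 2.6 at d = 2, residual -2.6.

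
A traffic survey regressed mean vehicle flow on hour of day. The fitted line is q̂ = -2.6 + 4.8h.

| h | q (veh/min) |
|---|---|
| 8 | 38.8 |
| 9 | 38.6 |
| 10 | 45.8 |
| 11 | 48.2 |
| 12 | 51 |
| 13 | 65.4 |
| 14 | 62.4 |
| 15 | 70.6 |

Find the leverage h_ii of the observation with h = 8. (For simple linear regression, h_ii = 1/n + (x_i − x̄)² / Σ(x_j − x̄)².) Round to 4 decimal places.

h̄ = (8 + 9 + 10 + 11 + 12 + 13 + 14 + 15)/8 = 11.5
Σ(h − h̄)² = 12.25 + 6.25 + 2.25 + 0.25 + 0.25 + 2.25 + 6.25 + 12.25 = 42
h = 1/8 + (-3.5)²/42 = 0.125 + 0.291667 = 0.4167

h = 0.4167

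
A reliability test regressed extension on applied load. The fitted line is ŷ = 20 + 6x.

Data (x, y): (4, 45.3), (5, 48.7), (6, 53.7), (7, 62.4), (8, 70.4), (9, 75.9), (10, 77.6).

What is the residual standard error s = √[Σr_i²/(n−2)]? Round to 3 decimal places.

x=4: ŷ = 20 + 6·4 = 44; r = 45.3 − 44 = 1.3
x=5: ŷ = 20 + 6·5 = 50; r = 48.7 − 50 = -1.3
x=6: ŷ = 20 + 6·6 = 56; r = 53.7 − 56 = -2.3
x=7: ŷ = 20 + 6·7 = 62; r = 62.4 − 62 = 0.4
x=8: ŷ = 20 + 6·8 = 68; r = 70.4 − 68 = 2.4
x=9: ŷ = 20 + 6·9 = 74; r = 75.9 − 74 = 1.9
x=10: ŷ = 20 + 6·10 = 80; r = 77.6 − 80 = -2.4
SSE = 1.69 + 1.69 + 5.29 + 0.16 + 5.76 + 3.61 + 5.76 = 23.96
s = √(23.96/5) = √4.792 ≈ 2.189

s = 2.189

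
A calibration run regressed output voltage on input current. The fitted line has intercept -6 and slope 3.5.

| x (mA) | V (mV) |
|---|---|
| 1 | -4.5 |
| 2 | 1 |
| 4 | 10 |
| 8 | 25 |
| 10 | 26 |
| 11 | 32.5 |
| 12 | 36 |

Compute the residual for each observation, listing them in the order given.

x=1: V̂ = -6 + 3.5·1 = -2.5; e = -4.5 − (-2.5) = -2
x=2: V̂ = -6 + 3.5·2 = 1; e = 1 − 1 = 0
x=4: V̂ = -6 + 3.5·4 = 8; e = 10 − 8 = 2
x=8: V̂ = -6 + 3.5·8 = 22; e = 25 − 22 = 3
x=10: V̂ = -6 + 3.5·10 = 29; e = 26 − 29 = -3
x=11: V̂ = -6 + 3.5·11 = 32.5; e = 32.5 − 32.5 = 0
x=12: V̂ = -6 + 3.5·12 = 36; e = 36 − 36 = 0

-2, 0, 2, 3, -3, 0, 0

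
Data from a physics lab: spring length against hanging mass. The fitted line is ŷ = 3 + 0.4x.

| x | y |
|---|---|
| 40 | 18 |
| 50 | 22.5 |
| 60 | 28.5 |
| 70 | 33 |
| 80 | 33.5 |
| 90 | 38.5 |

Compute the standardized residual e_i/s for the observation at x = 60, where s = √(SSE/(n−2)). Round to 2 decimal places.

0.95

x=40: ŷ = 3 + 0.4·40 = 19; e = 18 − 19 = -1
x=50: ŷ = 3 + 0.4·50 = 23; e = 22.5 − 23 = -0.5
x=60: ŷ = 3 + 0.4·60 = 27; e = 28.5 − 27 = 1.5
x=70: ŷ = 3 + 0.4·70 = 31; e = 33 − 31 = 2
x=80: ŷ = 3 + 0.4·80 = 35; e = 33.5 − 35 = -1.5
x=90: ŷ = 3 + 0.4·90 = 39; e = 38.5 − 39 = -0.5
SSE = 1 + 0.25 + 2.25 + 4 + 2.25 + 0.25 = 10
s = √(10/4) = 1.58114
e/s = 1.5 / 1.58114 = 0.95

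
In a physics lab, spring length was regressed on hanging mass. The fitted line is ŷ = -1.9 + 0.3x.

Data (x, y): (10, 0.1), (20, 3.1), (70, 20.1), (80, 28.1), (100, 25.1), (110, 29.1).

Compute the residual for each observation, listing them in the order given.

x=10: ŷ = -1.9 + 0.3·10 = 1.1; e = 0.1 − 1.1 = -1
x=20: ŷ = -1.9 + 0.3·20 = 4.1; e = 3.1 − 4.1 = -1
x=70: ŷ = -1.9 + 0.3·70 = 19.1; e = 20.1 − 19.1 = 1
x=80: ŷ = -1.9 + 0.3·80 = 22.1; e = 28.1 − 22.1 = 6
x=100: ŷ = -1.9 + 0.3·100 = 28.1; e = 25.1 − 28.1 = -3
x=110: ŷ = -1.9 + 0.3·110 = 31.1; e = 29.1 − 31.1 = -2

-1, -1, 1, 6, -3, -2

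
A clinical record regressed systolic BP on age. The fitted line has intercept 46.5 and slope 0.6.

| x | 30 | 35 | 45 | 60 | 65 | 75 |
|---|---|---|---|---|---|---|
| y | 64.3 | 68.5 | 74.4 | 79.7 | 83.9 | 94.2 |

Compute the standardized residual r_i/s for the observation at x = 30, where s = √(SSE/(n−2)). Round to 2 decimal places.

x=30: ŷ = 46.5 + 0.6·30 = 64.5; r = 64.3 − 64.5 = -0.2
x=35: ŷ = 46.5 + 0.6·35 = 67.5; r = 68.5 − 67.5 = 1
x=45: ŷ = 46.5 + 0.6·45 = 73.5; r = 74.4 − 73.5 = 0.9
x=60: ŷ = 46.5 + 0.6·60 = 82.5; r = 79.7 − 82.5 = -2.8
x=65: ŷ = 46.5 + 0.6·65 = 85.5; r = 83.9 − 85.5 = -1.6
x=75: ŷ = 46.5 + 0.6·75 = 91.5; r = 94.2 − 91.5 = 2.7
SSE = 0.04 + 1 + 0.81 + 7.84 + 2.56 + 7.29 = 19.54
s = √(19.54/4) = 2.2102
r/s = -0.2 / 2.2102 = -0.09

-0.09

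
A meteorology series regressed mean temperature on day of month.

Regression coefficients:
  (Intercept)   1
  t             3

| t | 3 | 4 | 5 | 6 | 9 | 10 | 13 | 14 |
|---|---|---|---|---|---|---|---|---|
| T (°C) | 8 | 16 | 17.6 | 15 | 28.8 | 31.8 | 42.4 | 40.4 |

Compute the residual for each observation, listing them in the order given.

t=3: ŷ = 1 + 3·3 = 10; e = 8 − 10 = -2
t=4: ŷ = 1 + 3·4 = 13; e = 16 − 13 = 3
t=5: ŷ = 1 + 3·5 = 16; e = 17.6 − 16 = 1.6
t=6: ŷ = 1 + 3·6 = 19; e = 15 − 19 = -4
t=9: ŷ = 1 + 3·9 = 28; e = 28.8 − 28 = 0.8
t=10: ŷ = 1 + 3·10 = 31; e = 31.8 − 31 = 0.8
t=13: ŷ = 1 + 3·13 = 40; e = 42.4 − 40 = 2.4
t=14: ŷ = 1 + 3·14 = 43; e = 40.4 − 43 = -2.6

-2, 3, 1.6, -4, 0.8, 0.8, 2.4, -2.6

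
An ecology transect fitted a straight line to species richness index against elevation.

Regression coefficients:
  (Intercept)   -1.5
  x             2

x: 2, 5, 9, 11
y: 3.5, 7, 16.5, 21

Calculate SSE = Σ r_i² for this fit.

x=2: ŷ = -1.5 + 2·2 = 2.5; r = 3.5 − 2.5 = 1
x=5: ŷ = -1.5 + 2·5 = 8.5; r = 7 − 8.5 = -1.5
x=9: ŷ = -1.5 + 2·9 = 16.5; r = 16.5 − 16.5 = 0
x=11: ŷ = -1.5 + 2·11 = 20.5; r = 21 − 20.5 = 0.5
SSE = 1 + 2.25 + 0 + 0.25 = 3.5

SSE = 3.5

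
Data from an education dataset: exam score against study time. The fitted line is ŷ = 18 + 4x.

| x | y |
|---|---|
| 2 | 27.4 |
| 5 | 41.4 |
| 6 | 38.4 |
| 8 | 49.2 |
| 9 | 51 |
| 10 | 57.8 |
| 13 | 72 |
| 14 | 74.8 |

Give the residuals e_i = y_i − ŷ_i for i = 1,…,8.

x=2: ŷ = 18 + 4·2 = 26; e = 27.4 − 26 = 1.4
x=5: ŷ = 18 + 4·5 = 38; e = 41.4 − 38 = 3.4
x=6: ŷ = 18 + 4·6 = 42; e = 38.4 − 42 = -3.6
x=8: ŷ = 18 + 4·8 = 50; e = 49.2 − 50 = -0.8
x=9: ŷ = 18 + 4·9 = 54; e = 51 − 54 = -3
x=10: ŷ = 18 + 4·10 = 58; e = 57.8 − 58 = -0.2
x=13: ŷ = 18 + 4·13 = 70; e = 72 − 70 = 2
x=14: ŷ = 18 + 4·14 = 74; e = 74.8 − 74 = 0.8

1.4, 3.4, -3.6, -0.8, -3, -0.2, 2, 0.8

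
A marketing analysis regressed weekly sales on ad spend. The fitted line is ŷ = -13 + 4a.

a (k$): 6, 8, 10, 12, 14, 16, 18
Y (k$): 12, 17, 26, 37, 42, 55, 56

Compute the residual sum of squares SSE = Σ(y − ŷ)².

SSE = 36

a=6: ŷ = -13 + 4·6 = 11; r = 12 − 11 = 1
a=8: ŷ = -13 + 4·8 = 19; r = 17 − 19 = -2
a=10: ŷ = -13 + 4·10 = 27; r = 26 − 27 = -1
a=12: ŷ = -13 + 4·12 = 35; r = 37 − 35 = 2
a=14: ŷ = -13 + 4·14 = 43; r = 42 − 43 = -1
a=16: ŷ = -13 + 4·16 = 51; r = 55 − 51 = 4
a=18: ŷ = -13 + 4·18 = 59; r = 56 − 59 = -3
SSE = 1 + 4 + 1 + 4 + 1 + 16 + 9 = 36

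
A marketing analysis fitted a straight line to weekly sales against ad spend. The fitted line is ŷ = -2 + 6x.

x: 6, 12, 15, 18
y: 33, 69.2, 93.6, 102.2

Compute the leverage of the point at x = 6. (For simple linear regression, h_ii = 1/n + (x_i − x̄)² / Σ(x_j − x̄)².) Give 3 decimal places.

h = 0.829

x̄ = (6 + 12 + 15 + 18)/4 = 12.75
Σ(x − x̄)² = 45.5625 + 0.5625 + 5.0625 + 27.5625 = 78.75
h = 1/4 + (-6.75)²/78.75 = 0.25 + 0.578571 = 0.829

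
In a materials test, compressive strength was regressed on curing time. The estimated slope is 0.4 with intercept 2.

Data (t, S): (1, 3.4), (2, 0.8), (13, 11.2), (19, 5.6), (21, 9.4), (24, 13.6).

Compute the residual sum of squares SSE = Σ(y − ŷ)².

t=1: Ŝ = 2 + 0.4·1 = 2.4; e = 3.4 − 2.4 = 1
t=2: Ŝ = 2 + 0.4·2 = 2.8; e = 0.8 − 2.8 = -2
t=13: Ŝ = 2 + 0.4·13 = 7.2; e = 11.2 − 7.2 = 4
t=19: Ŝ = 2 + 0.4·19 = 9.6; e = 5.6 − 9.6 = -4
t=21: Ŝ = 2 + 0.4·21 = 10.4; e = 9.4 − 10.4 = -1
t=24: Ŝ = 2 + 0.4·24 = 11.6; e = 13.6 − 11.6 = 2
SSE = 1 + 4 + 16 + 16 + 1 + 4 = 42

SSE = 42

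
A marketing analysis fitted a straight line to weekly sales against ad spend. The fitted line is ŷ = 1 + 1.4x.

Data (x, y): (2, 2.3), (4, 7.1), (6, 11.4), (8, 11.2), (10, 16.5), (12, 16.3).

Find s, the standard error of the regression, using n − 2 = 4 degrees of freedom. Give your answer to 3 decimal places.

x=2: ŷ = 1 + 1.4·2 = 3.8; e = 2.3 − 3.8 = -1.5
x=4: ŷ = 1 + 1.4·4 = 6.6; e = 7.1 − 6.6 = 0.5
x=6: ŷ = 1 + 1.4·6 = 9.4; e = 11.4 − 9.4 = 2
x=8: ŷ = 1 + 1.4·8 = 12.2; e = 11.2 − 12.2 = -1
x=10: ŷ = 1 + 1.4·10 = 15; e = 16.5 − 15 = 1.5
x=12: ŷ = 1 + 1.4·12 = 17.8; e = 16.3 − 17.8 = -1.5
SSE = 2.25 + 0.25 + 4 + 1 + 2.25 + 2.25 = 12
s = √(12/4) = √3 ≈ 1.732

s = 1.732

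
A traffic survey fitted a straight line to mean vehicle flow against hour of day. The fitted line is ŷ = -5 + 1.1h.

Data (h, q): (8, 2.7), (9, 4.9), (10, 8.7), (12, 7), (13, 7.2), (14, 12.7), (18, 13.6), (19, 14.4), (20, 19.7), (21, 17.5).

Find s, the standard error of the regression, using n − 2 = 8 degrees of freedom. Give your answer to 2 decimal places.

h=8: ŷ = -5 + 1.1·8 = 3.8; r = 2.7 − 3.8 = -1.1
h=9: ŷ = -5 + 1.1·9 = 4.9; r = 4.9 − 4.9 = 0
h=10: ŷ = -5 + 1.1·10 = 6; r = 8.7 − 6 = 2.7
h=12: ŷ = -5 + 1.1·12 = 8.2; r = 7 − 8.2 = -1.2
h=13: ŷ = -5 + 1.1·13 = 9.3; r = 7.2 − 9.3 = -2.1
h=14: ŷ = -5 + 1.1·14 = 10.4; r = 12.7 − 10.4 = 2.3
h=18: ŷ = -5 + 1.1·18 = 14.8; r = 13.6 − 14.8 = -1.2
h=19: ŷ = -5 + 1.1·19 = 15.9; r = 14.4 − 15.9 = -1.5
h=20: ŷ = -5 + 1.1·20 = 17; r = 19.7 − 17 = 2.7
h=21: ŷ = -5 + 1.1·21 = 18.1; r = 17.5 − 18.1 = -0.6
SSE = 1.21 + 0 + 7.29 + 1.44 + 4.41 + 5.29 + 1.44 + 2.25 + 7.29 + 0.36 = 30.98
s = √(30.98/8) = √3.8725 ≈ 1.97

s = 1.97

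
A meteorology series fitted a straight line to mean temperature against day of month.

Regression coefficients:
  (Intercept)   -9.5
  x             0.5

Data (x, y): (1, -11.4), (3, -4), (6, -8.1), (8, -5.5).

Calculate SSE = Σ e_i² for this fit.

x=1: ŷ = -9.5 + 0.5·1 = -9; e = -11.4 − (-9) = -2.4
x=3: ŷ = -9.5 + 0.5·3 = -8; e = -4 − (-8) = 4
x=6: ŷ = -9.5 + 0.5·6 = -6.5; e = -8.1 − (-6.5) = -1.6
x=8: ŷ = -9.5 + 0.5·8 = -5.5; e = -5.5 − (-5.5) = 0
SSE = 5.76 + 16 + 2.56 + 0 = 24.32

SSE = 24.32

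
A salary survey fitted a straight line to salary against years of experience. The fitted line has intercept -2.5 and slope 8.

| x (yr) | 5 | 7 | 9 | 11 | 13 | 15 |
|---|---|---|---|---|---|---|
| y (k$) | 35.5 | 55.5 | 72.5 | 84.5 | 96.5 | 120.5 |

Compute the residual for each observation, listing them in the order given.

x=5: ŷ = -2.5 + 8·5 = 37.5; r = 35.5 − 37.5 = -2
x=7: ŷ = -2.5 + 8·7 = 53.5; r = 55.5 − 53.5 = 2
x=9: ŷ = -2.5 + 8·9 = 69.5; r = 72.5 − 69.5 = 3
x=11: ŷ = -2.5 + 8·11 = 85.5; r = 84.5 − 85.5 = -1
x=13: ŷ = -2.5 + 8·13 = 101.5; r = 96.5 − 101.5 = -5
x=15: ŷ = -2.5 + 8·15 = 117.5; r = 120.5 − 117.5 = 3

-2, 2, 3, -1, -5, 3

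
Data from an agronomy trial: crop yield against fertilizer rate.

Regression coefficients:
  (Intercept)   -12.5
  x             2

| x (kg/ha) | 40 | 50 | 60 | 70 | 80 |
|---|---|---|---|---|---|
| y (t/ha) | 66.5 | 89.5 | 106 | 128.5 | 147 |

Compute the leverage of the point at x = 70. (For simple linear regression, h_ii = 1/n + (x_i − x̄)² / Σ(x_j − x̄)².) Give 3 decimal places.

h = 0.300

x̄ = (40 + 50 + 60 + 70 + 80)/5 = 60
Σ(x − x̄)² = 400 + 100 + 0 + 100 + 400 = 1000
h = 1/5 + (10)²/1000 = 0.2 + 0.1 = 0.300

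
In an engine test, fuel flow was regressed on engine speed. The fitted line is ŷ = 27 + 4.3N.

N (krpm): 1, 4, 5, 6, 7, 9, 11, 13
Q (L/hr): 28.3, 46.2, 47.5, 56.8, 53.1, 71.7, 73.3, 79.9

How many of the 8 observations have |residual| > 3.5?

3

N=1: ŷ = 27 + 4.3·1 = 31.3; e = 28.3 − 31.3 = -3
N=4: ŷ = 27 + 4.3·4 = 44.2; e = 46.2 − 44.2 = 2
N=5: ŷ = 27 + 4.3·5 = 48.5; e = 47.5 − 48.5 = -1
N=6: ŷ = 27 + 4.3·6 = 52.8; e = 56.8 − 52.8 = 4
N=7: ŷ = 27 + 4.3·7 = 57.1; e = 53.1 − 57.1 = -4
N=9: ŷ = 27 + 4.3·9 = 65.7; e = 71.7 − 65.7 = 6
N=11: ŷ = 27 + 4.3·11 = 74.3; e = 73.3 − 74.3 = -1
N=13: ŷ = 27 + 4.3·13 = 82.9; e = 79.9 − 82.9 = -3
|e| > 3.5: N=6 (|e|=4), N=7 (|e|=4), N=9 (|e|=6) → 3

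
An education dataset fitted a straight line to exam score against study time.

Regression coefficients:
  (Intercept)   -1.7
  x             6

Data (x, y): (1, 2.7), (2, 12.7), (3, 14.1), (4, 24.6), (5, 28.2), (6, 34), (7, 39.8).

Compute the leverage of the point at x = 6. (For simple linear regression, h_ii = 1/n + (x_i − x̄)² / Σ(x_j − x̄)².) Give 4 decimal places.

h = 0.2857

x̄ = (1 + 2 + 3 + 4 + 5 + 6 + 7)/7 = 4
Σ(x − x̄)² = 9 + 4 + 1 + 0 + 1 + 4 + 9 = 28
h = 1/7 + (2)²/28 = 0.142857 + 0.142857 = 0.2857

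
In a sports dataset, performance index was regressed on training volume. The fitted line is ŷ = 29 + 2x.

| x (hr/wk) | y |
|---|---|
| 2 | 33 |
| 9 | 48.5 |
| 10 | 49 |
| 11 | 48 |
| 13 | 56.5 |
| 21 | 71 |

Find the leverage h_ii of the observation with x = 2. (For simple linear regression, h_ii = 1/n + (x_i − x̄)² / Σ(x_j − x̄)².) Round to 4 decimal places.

h = 0.5930

x̄ = (2 + 9 + 10 + 11 + 13 + 21)/6 = 11
Σ(x − x̄)² = 81 + 4 + 1 + 0 + 4 + 100 = 190
h = 1/6 + (-9)²/190 = 0.166667 + 0.426316 = 0.5930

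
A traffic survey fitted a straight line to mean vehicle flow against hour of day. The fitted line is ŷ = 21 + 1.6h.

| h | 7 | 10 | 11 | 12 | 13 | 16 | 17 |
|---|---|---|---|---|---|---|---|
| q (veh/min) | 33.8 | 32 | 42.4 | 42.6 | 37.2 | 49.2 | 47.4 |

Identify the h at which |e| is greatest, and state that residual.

h=7: ŷ = 21 + 1.6·7 = 32.2; e = 33.8 − 32.2 = 1.6
h=10: ŷ = 21 + 1.6·10 = 37; e = 32 − 37 = -5
h=11: ŷ = 21 + 1.6·11 = 38.6; e = 42.4 − 38.6 = 3.8
h=12: ŷ = 21 + 1.6·12 = 40.2; e = 42.6 − 40.2 = 2.4
h=13: ŷ = 21 + 1.6·13 = 41.8; e = 37.2 − 41.8 = -4.6
h=16: ŷ = 21 + 1.6·16 = 46.6; e = 49.2 − 46.6 = 2.6
h=17: ŷ = 21 + 1.6·17 = 48.2; e = 47.4 − 48.2 = -0.8
Largest |e| is 5 at h = 10, residual -5.

h = 10, e = -5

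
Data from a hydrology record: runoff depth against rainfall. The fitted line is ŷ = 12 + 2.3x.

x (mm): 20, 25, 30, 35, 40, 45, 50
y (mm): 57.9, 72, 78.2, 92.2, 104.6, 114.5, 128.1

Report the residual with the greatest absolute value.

x=20: ŷ = 12 + 2.3·20 = 58; r = 57.9 − 58 = -0.1
x=25: ŷ = 12 + 2.3·25 = 69.5; r = 72 − 69.5 = 2.5
x=30: ŷ = 12 + 2.3·30 = 81; r = 78.2 − 81 = -2.8
x=35: ŷ = 12 + 2.3·35 = 92.5; r = 92.2 − 92.5 = -0.3
x=40: ŷ = 12 + 2.3·40 = 104; r = 104.6 − 104 = 0.6
x=45: ŷ = 12 + 2.3·45 = 115.5; r = 114.5 − 115.5 = -1
x=50: ŷ = 12 + 2.3·50 = 127; r = 128.1 − 127 = 1.1
Largest |r| is 2.8 at x = 30, residual -2.8.

r = -2.8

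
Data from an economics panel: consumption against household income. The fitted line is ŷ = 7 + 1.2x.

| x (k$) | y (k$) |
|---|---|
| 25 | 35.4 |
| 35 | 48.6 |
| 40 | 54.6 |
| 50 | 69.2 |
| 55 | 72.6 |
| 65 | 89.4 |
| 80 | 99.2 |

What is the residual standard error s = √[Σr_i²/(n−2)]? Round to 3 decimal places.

s = 2.887

x=25: ŷ = 7 + 1.2·25 = 37; r = 35.4 − 37 = -1.6
x=35: ŷ = 7 + 1.2·35 = 49; r = 48.6 − 49 = -0.4
x=40: ŷ = 7 + 1.2·40 = 55; r = 54.6 − 55 = -0.4
x=50: ŷ = 7 + 1.2·50 = 67; r = 69.2 − 67 = 2.2
x=55: ŷ = 7 + 1.2·55 = 73; r = 72.6 − 73 = -0.4
x=65: ŷ = 7 + 1.2·65 = 85; r = 89.4 − 85 = 4.4
x=80: ŷ = 7 + 1.2·80 = 103; r = 99.2 − 103 = -3.8
SSE = 2.56 + 0.16 + 0.16 + 4.84 + 0.16 + 19.36 + 14.44 = 41.68
s = √(41.68/5) = √8.336 ≈ 2.887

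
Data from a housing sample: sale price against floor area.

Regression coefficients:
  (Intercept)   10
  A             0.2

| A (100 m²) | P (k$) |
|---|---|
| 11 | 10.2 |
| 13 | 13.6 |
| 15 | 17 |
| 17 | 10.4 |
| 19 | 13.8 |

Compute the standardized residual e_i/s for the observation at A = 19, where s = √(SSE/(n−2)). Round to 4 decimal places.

0.0000

A=11: ŷ = 10 + 0.2·11 = 12.2; e = 10.2 − 12.2 = -2
A=13: ŷ = 10 + 0.2·13 = 12.6; e = 13.6 − 12.6 = 1
A=15: ŷ = 10 + 0.2·15 = 13; e = 17 − 13 = 4
A=17: ŷ = 10 + 0.2·17 = 13.4; e = 10.4 − 13.4 = -3
A=19: ŷ = 10 + 0.2·19 = 13.8; e = 13.8 − 13.8 = 0
SSE = 4 + 1 + 16 + 9 + 0 = 30
s = √(30/3) = 3.16228
e/s = 0 / 3.16228 = 0.0000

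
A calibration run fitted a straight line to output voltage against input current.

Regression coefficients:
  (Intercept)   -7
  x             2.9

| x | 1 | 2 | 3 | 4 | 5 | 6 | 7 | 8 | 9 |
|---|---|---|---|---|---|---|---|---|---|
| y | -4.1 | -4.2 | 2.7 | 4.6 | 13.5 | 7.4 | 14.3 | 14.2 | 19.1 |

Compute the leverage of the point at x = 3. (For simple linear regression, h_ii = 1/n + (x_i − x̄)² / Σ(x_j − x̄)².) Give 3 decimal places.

x̄ = (1 + 2 + 3 + 4 + 5 + 6 + 7 + 8 + 9)/9 = 5
Σ(x − x̄)² = 16 + 9 + 4 + 1 + 0 + 1 + 4 + 9 + 16 = 60
h = 1/9 + (-2)²/60 = 0.111111 + 0.0666667 = 0.178

h = 0.178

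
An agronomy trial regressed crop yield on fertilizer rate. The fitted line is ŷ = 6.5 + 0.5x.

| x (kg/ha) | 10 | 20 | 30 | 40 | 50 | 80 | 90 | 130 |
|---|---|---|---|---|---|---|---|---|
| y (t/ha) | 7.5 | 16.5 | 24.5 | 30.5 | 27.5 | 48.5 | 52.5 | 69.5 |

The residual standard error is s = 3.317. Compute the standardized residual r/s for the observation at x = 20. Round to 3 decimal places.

ŷ = 6.5 + 0.5·20 = 16.5
r = 16.5 − 16.5 = 0
r/s = 0 / 3.317 = 0.000

0.000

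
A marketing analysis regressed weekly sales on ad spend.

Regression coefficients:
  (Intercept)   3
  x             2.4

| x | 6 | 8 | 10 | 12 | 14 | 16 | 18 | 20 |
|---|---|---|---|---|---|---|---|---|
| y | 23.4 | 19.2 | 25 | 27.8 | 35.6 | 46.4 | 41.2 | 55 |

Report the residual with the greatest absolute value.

e = 6

x=6: ŷ = 3 + 2.4·6 = 17.4; e = 23.4 − 17.4 = 6
x=8: ŷ = 3 + 2.4·8 = 22.2; e = 19.2 − 22.2 = -3
x=10: ŷ = 3 + 2.4·10 = 27; e = 25 − 27 = -2
x=12: ŷ = 3 + 2.4·12 = 31.8; e = 27.8 − 31.8 = -4
x=14: ŷ = 3 + 2.4·14 = 36.6; e = 35.6 − 36.6 = -1
x=16: ŷ = 3 + 2.4·16 = 41.4; e = 46.4 − 41.4 = 5
x=18: ŷ = 3 + 2.4·18 = 46.2; e = 41.2 − 46.2 = -5
x=20: ŷ = 3 + 2.4·20 = 51; e = 55 − 51 = 4
Largest |e| is 6 at x = 6, residual 6.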